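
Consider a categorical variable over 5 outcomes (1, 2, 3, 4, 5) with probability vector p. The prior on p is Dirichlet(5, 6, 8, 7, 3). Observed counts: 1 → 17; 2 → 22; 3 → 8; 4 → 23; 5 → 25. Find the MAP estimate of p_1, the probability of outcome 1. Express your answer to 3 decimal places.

The posterior is Dirichlet(αᵢ + nᵢ) = Dirichlet(22, 28, 16, 30, 28).
For a Dirichlet(a₁,…,a_K) with all aᵢ > 1, the mode has j-th component (aⱼ − 1)/(Σaᵢ − K).
Here Σaᵢ = 124 and K = 5, so p_1 = (22 − 1)/(124 − 5) = 21/119 ≈ 0.176.

MAP estimate: 0.176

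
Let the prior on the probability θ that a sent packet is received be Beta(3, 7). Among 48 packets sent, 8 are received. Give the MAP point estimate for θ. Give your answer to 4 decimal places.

θ̂_MAP = 0.1786

Prior: Beta(3, 7).
Data: 8 successes in 48 trials. The binomial likelihood contributes θ^8(1−θ)^40, so the posterior is Beta(3+8, 7+40) = Beta(11, 47).
For Beta(a, b) with a, b > 1 the mode is (a−1)/(a+b−2) = 10/56 ≈ 0.1786.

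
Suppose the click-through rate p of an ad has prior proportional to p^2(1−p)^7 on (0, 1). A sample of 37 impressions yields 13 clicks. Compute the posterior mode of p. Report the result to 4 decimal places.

The prior density ∝ p^2(1−p)^7 is the kernel of Beta(3, 8).
Data: 13 successes in 37 trials. The binomial likelihood contributes p^13(1−p)^24, so the posterior is Beta(3+13, 8+24) = Beta(16, 32).
For Beta(a, b) with a, b > 1 the mode is (a−1)/(a+b−2) = 15/46 ≈ 0.3261.

p̂_MAP = 0.3261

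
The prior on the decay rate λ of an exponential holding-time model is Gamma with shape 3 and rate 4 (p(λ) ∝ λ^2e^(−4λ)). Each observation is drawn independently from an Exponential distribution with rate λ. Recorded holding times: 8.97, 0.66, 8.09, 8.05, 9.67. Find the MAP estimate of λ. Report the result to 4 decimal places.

λ̂_MAP = 0.1775

The Exponential(rate=λ) likelihood is ∝ λ^n e^(−λΣtᵢ). Here n = 5 and Σtᵢ = 8.97 + 0.66 + 8.09 + 8.05 + 9.67 = 35.44.
Posterior ∝ λ^2e^(−4λ) · λ^5e^(−35.44λ) = λ^7e^(−39.44λ), i.e. Gamma(8, 39.44).
Mode = (a−1)/b = 7/39.44 ≈ 0.1775.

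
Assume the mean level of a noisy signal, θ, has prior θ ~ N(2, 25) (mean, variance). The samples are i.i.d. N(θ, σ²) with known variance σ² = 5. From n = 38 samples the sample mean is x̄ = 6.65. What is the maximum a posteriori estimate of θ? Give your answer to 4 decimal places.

n = 38, x̄ = 6.65.
For a Normal prior and Normal likelihood with known variance, the posterior is Normal; its mode equals its mean, the precision-weighted average.
Prior precision 1/σ₀² = 1/25 = 0.04; data precision n/σ² = 38/5 = 7.6.
θ̂ = (0.04·2 + 7.6·6.65) / (0.04 + 7.6) = 50.62/7.64 = 2531/382 ≈ 6.6257.

θ̂_MAP = 6.6257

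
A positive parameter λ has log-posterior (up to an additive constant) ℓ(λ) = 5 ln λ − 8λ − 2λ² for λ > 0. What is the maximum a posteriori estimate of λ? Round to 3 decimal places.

λ̂_MAP = 0.500

ℓ'(λ) = 5/λ − 8 − 4λ. Setting this to zero and multiplying by λ: 4λ² + 8λ − 5 = 0.
λ = (−8 + √(8² + 4·4·5)) / (2·4) = (−8 + √144) / 8 = (−8 + 12)/8 = 1/2.
ℓ''(λ) = −5/λ² − 4 < 0, confirming a maximum.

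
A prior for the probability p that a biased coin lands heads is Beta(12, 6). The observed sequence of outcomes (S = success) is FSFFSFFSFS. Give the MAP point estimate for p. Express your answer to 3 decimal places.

p̂_MAP = 0.577

Prior: Beta(12, 6).
Data: 4 successes in 10 trials (from the sequence). The binomial likelihood contributes p^4(1−p)^6, so the posterior is Beta(12+4, 6+6) = Beta(16, 12).
For Beta(a, b) with a, b > 1 the mode is (a−1)/(a+b−2) = 15/26 ≈ 0.577.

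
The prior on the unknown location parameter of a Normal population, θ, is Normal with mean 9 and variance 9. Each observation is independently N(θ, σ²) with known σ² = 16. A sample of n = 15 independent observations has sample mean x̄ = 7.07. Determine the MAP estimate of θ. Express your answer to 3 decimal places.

θ̂_MAP = 7.275

n = 15, x̄ = 7.07.
For a Normal prior and Normal likelihood with known variance, the posterior is Normal; its mode equals its mean, the precision-weighted average.
Prior precision 1/σ₀² = 1/9; data precision n/σ² = 15/16 = 0.9375.
θ̂ = ((1/9)·9 + 0.9375·7.07) / (1/9 + 0.9375) = 7.628125/(151/144) = 21969/3020 ≈ 7.275.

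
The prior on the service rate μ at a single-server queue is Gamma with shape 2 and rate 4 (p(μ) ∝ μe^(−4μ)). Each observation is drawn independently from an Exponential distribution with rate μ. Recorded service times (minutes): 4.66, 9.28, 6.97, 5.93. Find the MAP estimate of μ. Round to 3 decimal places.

The Exponential(rate=μ) likelihood is ∝ μ^n e^(−μΣtᵢ). Here n = 4 and Σtᵢ = 4.66 + 9.28 + 6.97 + 5.93 = 26.84.
Posterior ∝ μe^(−4μ) · μ^4e^(−26.84μ) = μ^5e^(−30.84μ), i.e. Gamma(6, 30.84).
Mode = (a−1)/b = 5/30.84 ≈ 0.162.

μ̂_MAP = 0.162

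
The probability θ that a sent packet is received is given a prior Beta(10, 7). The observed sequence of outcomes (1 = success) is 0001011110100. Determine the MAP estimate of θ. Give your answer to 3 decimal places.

θ̂_MAP = 0.536

Prior: Beta(10, 7).
Data: 6 successes in 13 trials (from the sequence). The binomial likelihood contributes θ^6(1−θ)^7, so the posterior is Beta(10+6, 7+7) = Beta(16, 14).
For Beta(a, b) with a, b > 1 the mode is (a−1)/(a+b−2) = 15/28 ≈ 0.536.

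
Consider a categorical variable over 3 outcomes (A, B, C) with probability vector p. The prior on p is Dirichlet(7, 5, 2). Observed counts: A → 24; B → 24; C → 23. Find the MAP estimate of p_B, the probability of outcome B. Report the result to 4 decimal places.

The posterior is Dirichlet(αᵢ + nᵢ) = Dirichlet(31, 29, 25).
For a Dirichlet(a₁,…,a_K) with all aᵢ > 1, the mode has j-th component (aⱼ − 1)/(Σaᵢ − K).
Here Σaᵢ = 85 and K = 3, so p_B = (29 − 1)/(85 − 3) = 28/82 ≈ 0.3415.

MAP estimate of p_B = 0.3415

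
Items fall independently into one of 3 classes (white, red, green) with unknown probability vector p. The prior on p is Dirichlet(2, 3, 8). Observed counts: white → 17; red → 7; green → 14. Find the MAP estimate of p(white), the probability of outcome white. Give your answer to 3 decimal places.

MAP estimate of p(white) = 0.375

The posterior is Dirichlet(αᵢ + nᵢ) = Dirichlet(19, 10, 22).
For a Dirichlet(a₁,…,a_K) with all aᵢ > 1, the mode has j-th component (aⱼ − 1)/(Σaᵢ − K).
Here Σaᵢ = 51 and K = 3, so p(white) = (19 − 1)/(51 − 3) = 18/48 ≈ 0.375.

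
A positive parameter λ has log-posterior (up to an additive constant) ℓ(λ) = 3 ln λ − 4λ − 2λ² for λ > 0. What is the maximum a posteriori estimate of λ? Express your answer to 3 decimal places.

λ̂_MAP = 0.500

ℓ'(λ) = 3/λ − 4 − 4λ. Setting this to zero and multiplying by λ: 4λ² + 4λ − 3 = 0.
λ = (−4 + √(4² + 4·4·3)) / (2·4) = (−4 + √64) / 8 = (−4 + 8)/8 = 1/2.
ℓ''(λ) = −3/λ² − 4 < 0, confirming a maximum.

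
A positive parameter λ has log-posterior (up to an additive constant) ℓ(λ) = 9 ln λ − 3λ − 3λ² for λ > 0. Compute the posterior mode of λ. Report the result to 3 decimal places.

λ̂_MAP = 1.000

ℓ'(λ) = 9/λ − 3 − 6λ. Setting this to zero and multiplying by λ: 6λ² + 3λ − 9 = 0.
λ = (−3 + √(3² + 4·6·9)) / (2·6) = (−3 + √225) / 12 = (−3 + 15)/12 = 1.
ℓ''(λ) = −9/λ² − 6 < 0, confirming a maximum.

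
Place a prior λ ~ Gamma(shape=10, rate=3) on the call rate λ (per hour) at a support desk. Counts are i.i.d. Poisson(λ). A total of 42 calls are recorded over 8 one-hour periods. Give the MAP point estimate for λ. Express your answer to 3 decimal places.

λ̂_MAP = 4.636

Σxᵢ = 42, n = 8.
Posterior ∝ λ^9e^(−3λ) · λ^42e^(−8λ) = λ^51e^(−11λ), i.e. Gamma(shape=52, rate=11).
The mode of a Gamma(a, b) with a ≥ 1 (shape–rate) is (a−1)/b = 51/11 ≈ 4.636.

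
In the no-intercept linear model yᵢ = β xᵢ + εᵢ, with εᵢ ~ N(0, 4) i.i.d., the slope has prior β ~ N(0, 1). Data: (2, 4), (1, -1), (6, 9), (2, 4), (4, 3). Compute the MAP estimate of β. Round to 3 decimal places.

log p(β | y) = −Σ(yᵢ − βxᵢ)²/(2·4) − β²/(2·1) + const.
Setting the derivative to zero: Σxᵢ(yᵢ − βxᵢ)/4 − β/1 = 0, so β = Σxᵢyᵢ / (Σxᵢ² + σ²/τ²).
Σxᵢyᵢ = 2·4 + 1·(-1) + 6·9 + 2·4 + 4·3 = 81; Σxᵢ² = 61; σ²/τ² = 4.
β̂_MAP = 81 / (61 + 4) = 81/65 ≈ 1.246.

β̂_MAP = 1.246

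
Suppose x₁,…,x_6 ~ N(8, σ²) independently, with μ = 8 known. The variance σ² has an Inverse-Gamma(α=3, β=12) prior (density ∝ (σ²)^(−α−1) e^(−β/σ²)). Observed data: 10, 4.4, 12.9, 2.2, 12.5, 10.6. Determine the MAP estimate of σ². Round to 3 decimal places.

σ̂²_MAP = 8.973

Sum of squared deviations about the known mean: SS = (10−8)² + (4.4−8)² + (12.9−8)² + (2.2−8)² + (12.5−8)² + (10.6−8)² = 101.62.
The Normal likelihood contributes (σ²)^(−n/2) exp(−SS/(2σ²)), so the posterior is Inverse-Gamma(α + n/2, β + SS/2) = Inverse-Gamma(6, 62.81).
The mode of Inverse-Gamma(a, b) is b/(a+1) = 62.81/7 ≈ 8.973.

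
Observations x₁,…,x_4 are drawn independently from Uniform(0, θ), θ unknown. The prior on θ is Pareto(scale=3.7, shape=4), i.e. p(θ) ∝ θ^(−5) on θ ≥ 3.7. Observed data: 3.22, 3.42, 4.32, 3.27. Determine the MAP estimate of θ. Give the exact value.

The Uniform(0, θ) likelihood is θ^(−n) for θ ≥ max(xᵢ), zero otherwise. Here max(xᵢ) = 4.32.
Posterior ∝ θ^(−5) · θ^(−4) = θ^(−9) on θ ≥ max(3.7, 4.32) = 4.32.
This density is strictly decreasing in θ, so the posterior mode lies at the lower boundary of the support.

θ̂_MAP = 4.32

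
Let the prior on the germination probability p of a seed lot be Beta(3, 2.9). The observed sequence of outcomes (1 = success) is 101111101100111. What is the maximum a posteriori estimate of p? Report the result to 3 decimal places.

p̂_MAP = 0.688

Prior: Beta(3, 2.9).
Data: 11 successes in 15 trials (from the sequence). The binomial likelihood contributes p^11(1−p)^4, so the posterior is Beta(3+11, 2.9+4) = Beta(14, 6.9).
For Beta(a, b) with a, b > 1 the mode is (a−1)/(a+b−2) = 13/18.9 ≈ 0.688.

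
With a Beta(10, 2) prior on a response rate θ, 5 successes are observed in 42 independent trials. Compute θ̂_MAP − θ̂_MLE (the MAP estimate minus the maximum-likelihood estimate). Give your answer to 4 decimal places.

Posterior is Beta(15, 39); MAP = (15−1)/(54−2) = 14/52 ≈ 0.26923.
MLE ignores the prior: θ̂_MLE = k/n = 5/42 ≈ 0.11905.
Difference = 14/52 − 5/42 = 41/273 ≈ 0.1502.

MAP − MLE = 0.1502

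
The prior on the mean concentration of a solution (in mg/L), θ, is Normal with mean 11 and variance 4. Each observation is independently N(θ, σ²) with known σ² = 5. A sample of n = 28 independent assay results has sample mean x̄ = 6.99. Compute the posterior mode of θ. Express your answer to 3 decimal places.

n = 28, x̄ = 6.99.
For a Normal prior and Normal likelihood with known variance, the posterior is Normal; its mode equals its mean, the precision-weighted average.
Prior precision 1/σ₀² = 1/4 = 0.25; data precision n/σ² = 28/5 = 5.6.
θ̂ = (0.25·11 + 5.6·6.99) / (0.25 + 5.6) = 41.894/5.85 = 20947/2925 ≈ 7.161.

θ̂_MAP = 7.161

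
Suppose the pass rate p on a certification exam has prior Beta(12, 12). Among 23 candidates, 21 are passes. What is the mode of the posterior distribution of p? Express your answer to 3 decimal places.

p̂_MAP = 0.711

Prior: Beta(12, 12).
Data: 21 successes in 23 trials. The binomial likelihood contributes p^21(1−p)^2, so the posterior is Beta(12+21, 12+2) = Beta(33, 14).
For Beta(a, b) with a, b > 1 the mode is (a−1)/(a+b−2) = 32/45 ≈ 0.711.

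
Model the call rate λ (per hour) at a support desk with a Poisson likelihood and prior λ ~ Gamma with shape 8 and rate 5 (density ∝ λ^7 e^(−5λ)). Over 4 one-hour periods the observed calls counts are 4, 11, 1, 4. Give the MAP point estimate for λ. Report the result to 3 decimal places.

Σxᵢ = 4+11+1+4 = 20, with n = 4.
Posterior ∝ λ^7e^(−5λ) · λ^20e^(−4λ) = λ^27e^(−9λ), i.e. Gamma(shape=28, rate=9).
The mode of a Gamma(a, b) with a ≥ 1 (shape–rate) is (a−1)/b = 27/9 ≈ 3.000.

λ̂_MAP = 3.000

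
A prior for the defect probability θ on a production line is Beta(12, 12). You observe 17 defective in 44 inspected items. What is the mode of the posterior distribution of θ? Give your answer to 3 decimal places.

θ̂_MAP = 0.424

Prior: Beta(12, 12).
Data: 17 successes in 44 trials. The binomial likelihood contributes θ^17(1−θ)^27, so the posterior is Beta(12+17, 12+27) = Beta(29, 39).
For Beta(a, b) with a, b > 1 the mode is (a−1)/(a+b−2) = 28/66 ≈ 0.424.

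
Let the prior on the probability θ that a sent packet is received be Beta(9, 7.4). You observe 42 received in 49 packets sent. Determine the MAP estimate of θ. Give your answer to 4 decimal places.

θ̂_MAP = 0.7886

Prior: Beta(9, 7.4).
Data: 42 successes in 49 trials. The binomial likelihood contributes θ^42(1−θ)^7, so the posterior is Beta(9+42, 7.4+7) = Beta(51, 14.4).
For Beta(a, b) with a, b > 1 the mode is (a−1)/(a+b−2) = 50/63.4 ≈ 0.7886.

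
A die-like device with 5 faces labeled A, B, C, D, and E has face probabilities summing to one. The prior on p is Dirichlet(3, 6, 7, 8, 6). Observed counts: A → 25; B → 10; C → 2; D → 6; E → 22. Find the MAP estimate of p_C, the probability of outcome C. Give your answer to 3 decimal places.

MAP estimate of p_C = 0.089

The posterior is Dirichlet(αᵢ + nᵢ) = Dirichlet(28, 16, 9, 14, 28).
For a Dirichlet(a₁,…,a_K) with all aᵢ > 1, the mode has j-th component (aⱼ − 1)/(Σaᵢ − K).
Here Σaᵢ = 95 and K = 5, so p_C = (9 − 1)/(95 − 5) = 8/90 ≈ 0.089.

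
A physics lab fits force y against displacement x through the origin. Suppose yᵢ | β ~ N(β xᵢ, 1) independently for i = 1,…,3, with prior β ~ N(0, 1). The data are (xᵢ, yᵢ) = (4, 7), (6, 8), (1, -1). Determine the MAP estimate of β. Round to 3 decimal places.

β̂_MAP = 1.389

log p(β | y) = −Σ(yᵢ − βxᵢ)²/(2·1) − β²/(2·1) + const.
Setting the derivative to zero: Σxᵢ(yᵢ − βxᵢ)/1 − β/1 = 0, so β = Σxᵢyᵢ / (Σxᵢ² + σ²/τ²).
Σxᵢyᵢ = 4·7 + 6·8 + 1·(-1) = 75; Σxᵢ² = 53; σ²/τ² = 1.
β̂_MAP = 75 / (53 + 1) = 75/54 ≈ 1.389.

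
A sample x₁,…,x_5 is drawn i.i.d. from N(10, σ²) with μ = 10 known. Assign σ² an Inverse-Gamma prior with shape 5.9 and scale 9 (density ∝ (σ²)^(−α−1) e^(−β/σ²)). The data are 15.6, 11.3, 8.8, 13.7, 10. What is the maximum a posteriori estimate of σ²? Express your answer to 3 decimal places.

σ̂²_MAP = 3.520

Sum of squared deviations about the known mean: SS = (15.6−10)² + (11.3−10)² + (8.8−10)² + (13.7−10)² + (10−10)² = 48.18.
The Normal likelihood contributes (σ²)^(−n/2) exp(−SS/(2σ²)), so the posterior is Inverse-Gamma(α + n/2, β + SS/2) = Inverse-Gamma(8.4, 33.09).
The mode of Inverse-Gamma(a, b) is b/(a+1) = 33.09/9.4 ≈ 3.520.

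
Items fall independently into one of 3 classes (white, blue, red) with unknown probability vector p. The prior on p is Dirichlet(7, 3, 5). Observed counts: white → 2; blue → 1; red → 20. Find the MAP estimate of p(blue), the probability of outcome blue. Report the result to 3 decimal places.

The posterior is Dirichlet(αᵢ + nᵢ) = Dirichlet(9, 4, 25).
For a Dirichlet(a₁,…,a_K) with all aᵢ > 1, the mode has j-th component (aⱼ − 1)/(Σaᵢ − K).
Here Σaᵢ = 38 and K = 3, so p(blue) = (4 − 1)/(38 − 3) = 3/35 ≈ 0.086.

MAP estimate of p(blue) = 0.086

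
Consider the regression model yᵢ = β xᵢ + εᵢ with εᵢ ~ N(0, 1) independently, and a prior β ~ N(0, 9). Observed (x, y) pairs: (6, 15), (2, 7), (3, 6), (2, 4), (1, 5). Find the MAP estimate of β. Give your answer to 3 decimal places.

β̂_MAP = 2.495

log p(β | y) = −Σ(yᵢ − βxᵢ)²/(2·1) − β²/(2·9) + const.
Setting the derivative to zero: Σxᵢ(yᵢ − βxᵢ)/1 − β/9 = 0, so β = Σxᵢyᵢ / (Σxᵢ² + σ²/τ²).
Σxᵢyᵢ = 6·15 + 2·7 + 3·6 + 2·4 + 1·5 = 135; Σxᵢ² = 54; σ²/τ² = 1/9.
β̂_MAP = 135 / (54 + 1/9) = 135/(487/9) = 1215/487 ≈ 2.495.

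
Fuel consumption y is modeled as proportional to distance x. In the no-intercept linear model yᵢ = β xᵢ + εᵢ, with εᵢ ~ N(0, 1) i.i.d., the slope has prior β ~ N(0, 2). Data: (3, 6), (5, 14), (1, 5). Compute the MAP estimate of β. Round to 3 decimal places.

log p(β | y) = −Σ(yᵢ − βxᵢ)²/(2·1) − β²/(2·2) + const.
Setting the derivative to zero: Σxᵢ(yᵢ − βxᵢ)/1 − β/2 = 0, so β = Σxᵢyᵢ / (Σxᵢ² + σ²/τ²).
Σxᵢyᵢ = 3·6 + 5·14 + 1·5 = 93; Σxᵢ² = 35; σ²/τ² = 0.5.
β̂_MAP = 93 / (35 + 0.5) = 93/35.5 ≈ 2.620.

β̂_MAP = 2.620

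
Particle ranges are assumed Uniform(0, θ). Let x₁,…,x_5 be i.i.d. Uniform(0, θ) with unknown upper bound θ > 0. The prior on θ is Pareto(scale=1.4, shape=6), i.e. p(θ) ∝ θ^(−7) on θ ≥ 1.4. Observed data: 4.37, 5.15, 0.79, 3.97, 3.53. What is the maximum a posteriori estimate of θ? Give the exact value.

The Uniform(0, θ) likelihood is θ^(−n) for θ ≥ max(xᵢ), zero otherwise. Here max(xᵢ) = 5.15.
Posterior ∝ θ^(−7) · θ^(−5) = θ^(−12) on θ ≥ max(1.4, 5.15) = 5.15.
This density is strictly decreasing in θ, so the posterior mode lies at the lower boundary of the support.

θ̂_MAP = 5.15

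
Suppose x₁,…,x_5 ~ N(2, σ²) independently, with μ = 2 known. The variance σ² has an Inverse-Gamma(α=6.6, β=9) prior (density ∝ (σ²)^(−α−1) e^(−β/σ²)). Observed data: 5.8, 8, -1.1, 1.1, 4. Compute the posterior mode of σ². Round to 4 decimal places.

Sum of squared deviations about the known mean: SS = (5.8−2)² + (8−2)² + (-1.1−2)² + (1.1−2)² + (4−2)² = 64.86.
The Normal likelihood contributes (σ²)^(−n/2) exp(−SS/(2σ²)), so the posterior is Inverse-Gamma(α + n/2, β + SS/2) = Inverse-Gamma(9.1, 41.43).
The mode of Inverse-Gamma(a, b) is b/(a+1) = 41.43/10.1 ≈ 4.1020.

σ̂²_MAP = 4.1020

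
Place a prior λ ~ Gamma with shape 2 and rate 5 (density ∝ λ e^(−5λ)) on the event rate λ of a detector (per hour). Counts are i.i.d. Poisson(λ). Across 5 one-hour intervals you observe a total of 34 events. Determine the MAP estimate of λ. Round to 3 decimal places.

λ̂_MAP = 3.500

Σxᵢ = 34, n = 5.
Posterior ∝ λe^(−5λ) · λ^34e^(−5λ) = λ^35e^(−10λ), i.e. Gamma(shape=36, rate=10).
The mode of a Gamma(a, b) with a ≥ 1 (shape–rate) is (a−1)/b = 35/10 ≈ 3.500.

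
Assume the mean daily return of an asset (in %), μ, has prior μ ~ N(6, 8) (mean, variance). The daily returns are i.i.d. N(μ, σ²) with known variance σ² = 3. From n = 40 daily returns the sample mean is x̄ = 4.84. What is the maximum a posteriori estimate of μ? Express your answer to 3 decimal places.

μ̂_MAP = 4.851

n = 40, x̄ = 4.84.
For a Normal prior and Normal likelihood with known variance, the posterior is Normal; its mode equals its mean, the precision-weighted average.
Prior precision 1/σ₀² = 1/8 = 0.125; data precision n/σ² = 40/3.
μ̂ = (0.125·6 + (40/3)·4.84) / (0.125 + 40/3) = (3917/60)/(323/24) = 7834/1615 ≈ 4.851.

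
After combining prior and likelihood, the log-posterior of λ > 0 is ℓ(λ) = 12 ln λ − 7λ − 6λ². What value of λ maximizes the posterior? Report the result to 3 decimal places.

λ̂_MAP = 0.750

ℓ'(λ) = 12/λ − 7 − 12λ. Setting this to zero and multiplying by λ: 12λ² + 7λ − 12 = 0.
λ = (−7 + √(7² + 4·12·12)) / (2·12) = (−7 + √625) / 24 = (−7 + 25)/24 = 3/4.
ℓ''(λ) = −12/λ² − 12 < 0, confirming a maximum.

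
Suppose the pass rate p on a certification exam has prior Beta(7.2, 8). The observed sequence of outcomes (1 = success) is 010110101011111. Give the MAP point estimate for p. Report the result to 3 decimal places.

p̂_MAP = 0.574

Prior: Beta(7.2, 8).
Data: 10 successes in 15 trials (from the sequence). The binomial likelihood contributes p^10(1−p)^5, so the posterior is Beta(7.2+10, 8+5) = Beta(17.2, 13).
For Beta(a, b) with a, b > 1 the mode is (a−1)/(a+b−2) = 16.2/28.2 ≈ 0.574.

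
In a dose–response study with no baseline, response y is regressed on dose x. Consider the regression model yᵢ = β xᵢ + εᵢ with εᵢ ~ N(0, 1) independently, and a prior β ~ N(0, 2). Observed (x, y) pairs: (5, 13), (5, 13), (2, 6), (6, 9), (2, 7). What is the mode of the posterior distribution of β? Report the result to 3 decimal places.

log p(β | y) = −Σ(yᵢ − βxᵢ)²/(2·1) − β²/(2·2) + const.
Setting the derivative to zero: Σxᵢ(yᵢ − βxᵢ)/1 − β/2 = 0, so β = Σxᵢyᵢ / (Σxᵢ² + σ²/τ²).
Σxᵢyᵢ = 5·13 + 5·13 + 2·6 + 6·9 + 2·7 = 210; Σxᵢ² = 94; σ²/τ² = 0.5.
β̂_MAP = 210 / (94 + 0.5) = 210/94.5 ≈ 2.222.

β̂_MAP = 2.222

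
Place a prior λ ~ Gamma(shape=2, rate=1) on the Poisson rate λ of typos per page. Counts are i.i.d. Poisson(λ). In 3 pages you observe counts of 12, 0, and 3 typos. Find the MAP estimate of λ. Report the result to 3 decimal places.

λ̂_MAP = 4.000

Σxᵢ = 12+0+3 = 15, with n = 3.
Posterior ∝ λe^(−1λ) · λ^15e^(−3λ) = λ^16e^(−4λ), i.e. Gamma(shape=17, rate=4).
The mode of a Gamma(a, b) with a ≥ 1 (shape–rate) is (a−1)/b = 16/4 ≈ 4.000.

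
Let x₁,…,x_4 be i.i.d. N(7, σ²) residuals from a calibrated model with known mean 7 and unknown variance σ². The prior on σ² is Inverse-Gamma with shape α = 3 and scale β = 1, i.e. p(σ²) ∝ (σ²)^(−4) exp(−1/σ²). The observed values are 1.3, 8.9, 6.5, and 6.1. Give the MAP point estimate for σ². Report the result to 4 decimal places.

Sum of squared deviations about the known mean: SS = (1.3−7)² + (8.9−7)² + (6.5−7)² + (6.1−7)² = 37.16.
The Normal likelihood contributes (σ²)^(−n/2) exp(−SS/(2σ²)), so the posterior is Inverse-Gamma(α + n/2, β + SS/2) = Inverse-Gamma(5, 19.58).
The mode of Inverse-Gamma(a, b) is b/(a+1) = 19.58/6 ≈ 3.2633.

σ̂²_MAP = 3.2633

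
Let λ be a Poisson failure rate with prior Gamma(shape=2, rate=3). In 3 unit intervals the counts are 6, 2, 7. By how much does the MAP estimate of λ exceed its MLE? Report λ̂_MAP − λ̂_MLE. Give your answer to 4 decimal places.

Σxᵢ = 15. Posterior is Gamma(17, 6); MAP = (17−1)/6 = 16/6 ≈ 2.66667.
MLE = x̄ = 15/3 ≈ 5.00000.
Difference = 16/6 − 15/3 = -7/3 ≈ -2.3333.

MAP − MLE = -2.3333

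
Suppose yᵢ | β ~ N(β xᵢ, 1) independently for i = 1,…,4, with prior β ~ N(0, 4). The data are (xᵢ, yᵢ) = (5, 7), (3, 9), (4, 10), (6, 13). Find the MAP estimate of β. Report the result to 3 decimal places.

β̂_MAP = 2.087

log p(β | y) = −Σ(yᵢ − βxᵢ)²/(2·1) − β²/(2·4) + const.
Setting the derivative to zero: Σxᵢ(yᵢ − βxᵢ)/1 − β/4 = 0, so β = Σxᵢyᵢ / (Σxᵢ² + σ²/τ²).
Σxᵢyᵢ = 5·7 + 3·9 + 4·10 + 6·13 = 180; Σxᵢ² = 86; σ²/τ² = 0.25.
β̂_MAP = 180 / (86 + 0.25) = 180/86.25 ≈ 2.087.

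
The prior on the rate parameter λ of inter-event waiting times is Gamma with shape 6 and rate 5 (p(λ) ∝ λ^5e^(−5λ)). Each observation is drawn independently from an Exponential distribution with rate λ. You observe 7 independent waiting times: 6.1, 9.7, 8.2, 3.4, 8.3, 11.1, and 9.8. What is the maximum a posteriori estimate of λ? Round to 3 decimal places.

λ̂_MAP = 0.195

The Exponential(rate=λ) likelihood is ∝ λ^n e^(−λΣtᵢ). Here n = 7 and Σtᵢ = 6.1 + 9.7 + 8.2 + 3.4 + 8.3 + 11.1 + 9.8 = 56.6.
Posterior ∝ λ^5e^(−5λ) · λ^7e^(−56.6λ) = λ^12e^(−61.6λ), i.e. Gamma(13, 61.6).
Mode = (a−1)/b = 12/61.6 ≈ 0.195.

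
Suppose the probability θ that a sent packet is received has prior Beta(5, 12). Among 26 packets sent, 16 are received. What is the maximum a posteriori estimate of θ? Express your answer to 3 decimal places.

Prior: Beta(5, 12).
Data: 16 successes in 26 trials. The binomial likelihood contributes θ^16(1−θ)^10, so the posterior is Beta(5+16, 12+10) = Beta(21, 22).
For Beta(a, b) with a, b > 1 the mode is (a−1)/(a+b−2) = 20/41 ≈ 0.488.

θ̂_MAP = 0.488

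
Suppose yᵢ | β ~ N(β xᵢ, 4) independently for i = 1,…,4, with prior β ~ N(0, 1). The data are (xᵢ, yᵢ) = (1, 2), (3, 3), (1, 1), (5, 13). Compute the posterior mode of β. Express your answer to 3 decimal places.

β̂_MAP = 1.925

log p(β | y) = −Σ(yᵢ − βxᵢ)²/(2·4) − β²/(2·1) + const.
Setting the derivative to zero: Σxᵢ(yᵢ − βxᵢ)/4 − β/1 = 0, so β = Σxᵢyᵢ / (Σxᵢ² + σ²/τ²).
Σxᵢyᵢ = 1·2 + 3·3 + 1·1 + 5·13 = 77; Σxᵢ² = 36; σ²/τ² = 4.
β̂_MAP = 77 / (36 + 4) = 77/40 ≈ 1.925.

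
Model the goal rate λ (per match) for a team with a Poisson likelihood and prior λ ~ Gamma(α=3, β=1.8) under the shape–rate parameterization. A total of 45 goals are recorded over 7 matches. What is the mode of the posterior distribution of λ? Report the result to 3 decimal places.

λ̂_MAP = 5.341

Σxᵢ = 45, n = 7.
Posterior ∝ λ^2e^(−1.8λ) · λ^45e^(−7λ) = λ^47e^(−8.8λ), i.e. Gamma(shape=48, rate=8.8).
The mode of a Gamma(a, b) with a ≥ 1 (shape–rate) is (a−1)/b = 47/8.8 ≈ 5.341.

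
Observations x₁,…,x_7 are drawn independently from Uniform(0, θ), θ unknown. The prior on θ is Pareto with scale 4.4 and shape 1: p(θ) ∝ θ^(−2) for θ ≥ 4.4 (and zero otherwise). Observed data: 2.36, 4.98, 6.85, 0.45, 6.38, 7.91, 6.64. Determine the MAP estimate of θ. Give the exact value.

θ̂_MAP = 7.91

The Uniform(0, θ) likelihood is θ^(−n) for θ ≥ max(xᵢ), zero otherwise. Here max(xᵢ) = 7.91.
Posterior ∝ θ^(−2) · θ^(−7) = θ^(−9) on θ ≥ max(4.4, 7.91) = 7.91.
This density is strictly decreasing in θ, so the posterior mode lies at the lower boundary of the support.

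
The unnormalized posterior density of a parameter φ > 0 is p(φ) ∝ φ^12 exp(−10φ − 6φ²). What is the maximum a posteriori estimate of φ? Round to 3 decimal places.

φ̂_MAP = 0.667

ℓ'(φ) = 12/φ − 10 − 12φ. Setting this to zero and multiplying by φ: 12φ² + 10φ − 12 = 0.
φ = (−10 + √(10² + 4·12·12)) / (2·12) = (−10 + √676) / 24 = (−10 + 26)/24 = 2/3.
ℓ''(φ) = −12/φ² − 12 < 0, confirming a maximum.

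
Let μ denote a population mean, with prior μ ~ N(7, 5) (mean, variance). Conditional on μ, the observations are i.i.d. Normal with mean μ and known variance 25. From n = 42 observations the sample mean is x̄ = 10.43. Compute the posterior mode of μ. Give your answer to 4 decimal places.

n = 42, x̄ = 10.43.
For a Normal prior and Normal likelihood with known variance, the posterior is Normal; its mode equals its mean, the precision-weighted average.
Prior precision 1/σ₀² = 1/5 = 0.2; data precision n/σ² = 42/25 = 1.68.
μ̂ = (0.2·7 + 1.68·10.43) / (0.2 + 1.68) = 18.9224/1.88 = 23653/2350 ≈ 10.0651.

μ̂_MAP = 10.0651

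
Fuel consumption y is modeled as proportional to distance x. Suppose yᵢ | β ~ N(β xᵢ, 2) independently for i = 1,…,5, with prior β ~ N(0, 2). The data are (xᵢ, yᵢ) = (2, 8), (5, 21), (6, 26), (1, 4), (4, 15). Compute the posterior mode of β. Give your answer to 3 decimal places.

log p(β | y) = −Σ(yᵢ − βxᵢ)²/(2·2) − β²/(2·2) + const.
Setting the derivative to zero: Σxᵢ(yᵢ − βxᵢ)/2 − β/2 = 0, so β = Σxᵢyᵢ / (Σxᵢ² + σ²/τ²).
Σxᵢyᵢ = 2·8 + 5·21 + 6·26 + 1·4 + 4·15 = 341; Σxᵢ² = 82; σ²/τ² = 1.
β̂_MAP = 341 / (82 + 1) = 341/83 ≈ 4.108.

β̂_MAP = 4.108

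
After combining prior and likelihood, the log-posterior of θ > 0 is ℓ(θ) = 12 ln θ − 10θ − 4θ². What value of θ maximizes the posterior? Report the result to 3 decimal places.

θ̂_MAP = 0.750

ℓ'(θ) = 12/θ − 10 − 8θ. Setting this to zero and multiplying by θ: 8θ² + 10θ − 12 = 0.
θ = (−10 + √(10² + 4·8·12)) / (2·8) = (−10 + √484) / 16 = (−10 + 22)/16 = 3/4.
ℓ''(θ) = −12/θ² − 8 < 0, confirming a maximum.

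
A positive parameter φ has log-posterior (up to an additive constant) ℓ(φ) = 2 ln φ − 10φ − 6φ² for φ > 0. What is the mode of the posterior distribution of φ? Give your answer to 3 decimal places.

φ̂_MAP = 0.167

ℓ'(φ) = 2/φ − 10 − 12φ. Setting this to zero and multiplying by φ: 12φ² + 10φ − 2 = 0.
φ = (−10 + √(10² + 4·12·2)) / (2·12) = (−10 + √196) / 24 = (−10 + 14)/24 = 1/6.
ℓ''(φ) = −2/φ² − 12 < 0, confirming a maximum.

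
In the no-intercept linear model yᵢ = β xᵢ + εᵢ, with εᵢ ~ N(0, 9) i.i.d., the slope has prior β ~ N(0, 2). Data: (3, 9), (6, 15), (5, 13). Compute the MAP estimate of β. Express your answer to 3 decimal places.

log p(β | y) = −Σ(yᵢ − βxᵢ)²/(2·9) − β²/(2·2) + const.
Setting the derivative to zero: Σxᵢ(yᵢ − βxᵢ)/9 − β/2 = 0, so β = Σxᵢyᵢ / (Σxᵢ² + σ²/τ²).
Σxᵢyᵢ = 3·9 + 6·15 + 5·13 = 182; Σxᵢ² = 70; σ²/τ² = 4.5.
β̂_MAP = 182 / (70 + 4.5) = 182/74.5 ≈ 2.443.

β̂_MAP = 2.443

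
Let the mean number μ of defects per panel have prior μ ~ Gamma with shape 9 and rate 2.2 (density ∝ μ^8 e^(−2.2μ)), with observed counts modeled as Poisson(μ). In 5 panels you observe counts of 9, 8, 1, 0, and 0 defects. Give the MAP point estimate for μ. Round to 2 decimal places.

μ̂_MAP = 3.61

Σxᵢ = 9+8+1+0+0 = 18, with n = 5.
Posterior ∝ μ^8e^(−2.2μ) · μ^18e^(−5μ) = μ^26e^(−7.2μ), i.e. Gamma(shape=27, rate=7.2).
The mode of a Gamma(a, b) with a ≥ 1 (shape–rate) is (a−1)/b = 26/7.2 ≈ 3.61.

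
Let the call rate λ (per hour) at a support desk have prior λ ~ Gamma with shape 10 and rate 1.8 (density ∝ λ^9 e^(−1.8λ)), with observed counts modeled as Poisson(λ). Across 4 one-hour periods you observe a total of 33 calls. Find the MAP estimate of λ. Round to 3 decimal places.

Σxᵢ = 33, n = 4.
Posterior ∝ λ^9e^(−1.8λ) · λ^33e^(−4λ) = λ^42e^(−5.8λ), i.e. Gamma(shape=43, rate=5.8).
The mode of a Gamma(a, b) with a ≥ 1 (shape–rate) is (a−1)/b = 42/5.8 ≈ 7.241.

λ̂_MAP = 7.241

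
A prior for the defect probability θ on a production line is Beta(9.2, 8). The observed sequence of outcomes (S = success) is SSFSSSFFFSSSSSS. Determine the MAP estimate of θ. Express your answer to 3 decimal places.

θ̂_MAP = 0.636

Prior: Beta(9.2, 8).
Data: 11 successes in 15 trials (from the sequence). The binomial likelihood contributes θ^11(1−θ)^4, so the posterior is Beta(9.2+11, 8+4) = Beta(20.2, 12).
For Beta(a, b) with a, b > 1 the mode is (a−1)/(a+b−2) = 19.2/30.2 ≈ 0.636.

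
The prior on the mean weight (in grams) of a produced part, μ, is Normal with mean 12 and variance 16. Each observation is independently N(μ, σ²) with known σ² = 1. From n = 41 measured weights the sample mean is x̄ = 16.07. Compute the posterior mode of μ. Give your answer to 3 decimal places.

μ̂_MAP = 16.064

n = 41, x̄ = 16.07.
For a Normal prior and Normal likelihood with known variance, the posterior is Normal; its mode equals its mean, the precision-weighted average.
Prior precision 1/σ₀² = 1/16 = 0.0625; data precision n/σ² = 41/1 = 41.
μ̂ = (0.0625·12 + 41·16.07) / (0.0625 + 41) = 659.62/41.0625 = 263848/16425 ≈ 16.064.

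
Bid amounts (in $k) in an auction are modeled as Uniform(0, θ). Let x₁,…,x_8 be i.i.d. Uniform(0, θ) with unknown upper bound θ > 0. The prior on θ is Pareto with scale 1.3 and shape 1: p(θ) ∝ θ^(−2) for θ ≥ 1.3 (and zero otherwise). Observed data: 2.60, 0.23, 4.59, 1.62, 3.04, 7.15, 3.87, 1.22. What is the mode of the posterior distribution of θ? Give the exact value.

The Uniform(0, θ) likelihood is θ^(−n) for θ ≥ max(xᵢ), zero otherwise. Here max(xᵢ) = 7.15.
Posterior ∝ θ^(−2) · θ^(−8) = θ^(−10) on θ ≥ max(1.3, 7.15) = 7.15.
This density is strictly decreasing in θ, so the posterior mode lies at the lower boundary of the support.

θ̂_MAP = 7.15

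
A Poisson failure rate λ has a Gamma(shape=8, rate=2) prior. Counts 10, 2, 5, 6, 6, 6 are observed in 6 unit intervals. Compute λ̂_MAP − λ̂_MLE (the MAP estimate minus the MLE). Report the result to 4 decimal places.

Σxᵢ = 35. Posterior is Gamma(43, 8); MAP = (43−1)/8 = 42/8 ≈ 5.25000.
MLE = x̄ = 35/6 ≈ 5.83333.
Difference = 42/8 − 35/6 = -7/12 ≈ -0.5833.

MAP − MLE = -0.5833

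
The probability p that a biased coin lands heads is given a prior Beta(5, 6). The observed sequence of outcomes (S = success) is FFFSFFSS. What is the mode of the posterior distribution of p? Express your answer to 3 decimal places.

p̂_MAP = 0.412

Prior: Beta(5, 6).
Data: 3 successes in 8 trials (from the sequence). The binomial likelihood contributes p^3(1−p)^5, so the posterior is Beta(5+3, 6+5) = Beta(8, 11).
For Beta(a, b) with a, b > 1 the mode is (a−1)/(a+b−2) = 7/17 ≈ 0.412.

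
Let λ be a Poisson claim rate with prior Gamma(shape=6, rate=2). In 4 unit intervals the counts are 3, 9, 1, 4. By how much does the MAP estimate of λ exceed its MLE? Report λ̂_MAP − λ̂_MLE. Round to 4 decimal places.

Σxᵢ = 17. Posterior is Gamma(23, 6); MAP = (23−1)/6 = 22/6 ≈ 3.66667.
MLE = x̄ = 17/4 ≈ 4.25000.
Difference = 22/6 − 17/4 = -7/12 ≈ -0.5833.

MAP − MLE = -0.5833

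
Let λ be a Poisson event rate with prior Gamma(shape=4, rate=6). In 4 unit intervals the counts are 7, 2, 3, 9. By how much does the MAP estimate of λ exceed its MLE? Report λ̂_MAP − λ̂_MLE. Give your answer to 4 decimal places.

Σxᵢ = 21. Posterior is Gamma(25, 10); MAP = (25−1)/10 = 24/10 ≈ 2.40000.
MLE = x̄ = 21/4 ≈ 5.25000.
Difference = 24/10 − 21/4 = -57/20 ≈ -2.8500.

MAP − MLE = -2.8500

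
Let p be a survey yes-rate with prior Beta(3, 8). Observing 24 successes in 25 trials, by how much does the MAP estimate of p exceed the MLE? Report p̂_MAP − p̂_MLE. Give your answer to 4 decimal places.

Posterior is Beta(27, 9); MAP = (27−1)/(36−2) = 26/34 ≈ 0.76471.
MLE ignores the prior: p̂_MLE = k/n = 24/25 ≈ 0.96000.
Difference = 26/34 − 24/25 = -83/425 ≈ -0.1953.

MAP − MLE = -0.1953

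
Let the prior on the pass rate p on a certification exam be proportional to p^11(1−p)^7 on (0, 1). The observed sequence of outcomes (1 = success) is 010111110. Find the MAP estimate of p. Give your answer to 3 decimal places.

p̂_MAP = 0.630

The prior density ∝ p^11(1−p)^7 is the kernel of Beta(12, 8).
Data: 6 successes in 9 trials (from the sequence). The binomial likelihood contributes p^6(1−p)^3, so the posterior is Beta(12+6, 8+3) = Beta(18, 11).
For Beta(a, b) with a, b > 1 the mode is (a−1)/(a+b−2) = 17/27 ≈ 0.630.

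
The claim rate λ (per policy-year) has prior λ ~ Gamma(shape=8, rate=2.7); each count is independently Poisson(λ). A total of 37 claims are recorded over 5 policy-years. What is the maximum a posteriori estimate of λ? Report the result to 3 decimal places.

λ̂_MAP = 5.714

Σxᵢ = 37, n = 5.
Posterior ∝ λ^7e^(−2.7λ) · λ^37e^(−5λ) = λ^44e^(−7.7λ), i.e. Gamma(shape=45, rate=7.7).
The mode of a Gamma(a, b) with a ≥ 1 (shape–rate) is (a−1)/b = 44/7.7 ≈ 5.714.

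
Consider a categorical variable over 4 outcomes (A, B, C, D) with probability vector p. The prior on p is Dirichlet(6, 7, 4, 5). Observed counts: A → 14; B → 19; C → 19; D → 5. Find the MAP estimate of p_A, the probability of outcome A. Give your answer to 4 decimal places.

The posterior is Dirichlet(αᵢ + nᵢ) = Dirichlet(20, 26, 23, 10).
For a Dirichlet(a₁,…,a_K) with all aᵢ > 1, the mode has j-th component (aⱼ − 1)/(Σaᵢ − K).
Here Σaᵢ = 79 and K = 4, so p_A = (20 − 1)/(79 − 4) = 19/75 ≈ 0.2533.

MAP estimate of p_A = 0.2533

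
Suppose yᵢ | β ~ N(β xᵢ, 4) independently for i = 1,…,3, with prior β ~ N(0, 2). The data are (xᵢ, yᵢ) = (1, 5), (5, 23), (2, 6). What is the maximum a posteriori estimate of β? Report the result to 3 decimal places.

log p(β | y) = −Σ(yᵢ − βxᵢ)²/(2·4) − β²/(2·2) + const.
Setting the derivative to zero: Σxᵢ(yᵢ − βxᵢ)/4 − β/2 = 0, so β = Σxᵢyᵢ / (Σxᵢ² + σ²/τ²).
Σxᵢyᵢ = 1·5 + 5·23 + 2·6 = 132; Σxᵢ² = 30; σ²/τ² = 2.
β̂_MAP = 132 / (30 + 2) = 132/32 ≈ 4.125.

β̂_MAP = 4.125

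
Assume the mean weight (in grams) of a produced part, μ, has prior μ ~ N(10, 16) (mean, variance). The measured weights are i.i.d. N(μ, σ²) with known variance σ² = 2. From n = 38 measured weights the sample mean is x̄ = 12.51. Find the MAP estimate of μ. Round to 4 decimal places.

n = 38, x̄ = 12.51.
For a Normal prior and Normal likelihood with known variance, the posterior is Normal; its mode equals its mean, the precision-weighted average.
Prior precision 1/σ₀² = 1/16 = 0.0625; data precision n/σ² = 38/2 = 19.
μ̂ = (0.0625·10 + 19·12.51) / (0.0625 + 19) = 238.315/19.0625 = 95326/7625 ≈ 12.5018.

μ̂_MAP = 12.5018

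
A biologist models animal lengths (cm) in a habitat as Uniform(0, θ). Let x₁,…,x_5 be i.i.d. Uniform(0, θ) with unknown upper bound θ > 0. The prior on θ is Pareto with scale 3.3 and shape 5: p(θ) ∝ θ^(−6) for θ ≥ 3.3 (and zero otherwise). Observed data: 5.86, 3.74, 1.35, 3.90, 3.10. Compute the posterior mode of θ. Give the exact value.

θ̂_MAP = 5.86

The Uniform(0, θ) likelihood is θ^(−n) for θ ≥ max(xᵢ), zero otherwise. Here max(xᵢ) = 5.86.
Posterior ∝ θ^(−6) · θ^(−5) = θ^(−11) on θ ≥ max(3.3, 5.86) = 5.86.
This density is strictly decreasing in θ, so the posterior mode lies at the lower boundary of the support.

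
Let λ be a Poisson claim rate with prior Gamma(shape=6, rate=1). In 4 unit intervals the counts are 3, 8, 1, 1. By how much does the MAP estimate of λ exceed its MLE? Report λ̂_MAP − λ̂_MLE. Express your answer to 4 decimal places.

MAP − MLE = 0.3500

Σxᵢ = 13. Posterior is Gamma(19, 5); MAP = (19−1)/5 = 18/5 ≈ 3.60000.
MLE = x̄ = 13/4 ≈ 3.25000.
Difference = 18/5 − 13/4 = 7/20 ≈ 0.3500.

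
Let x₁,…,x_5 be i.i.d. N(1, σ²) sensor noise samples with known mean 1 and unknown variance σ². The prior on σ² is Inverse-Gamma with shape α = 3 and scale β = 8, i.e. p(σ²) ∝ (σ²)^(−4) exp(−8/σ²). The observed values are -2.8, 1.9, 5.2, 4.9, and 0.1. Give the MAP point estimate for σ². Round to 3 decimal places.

Sum of squared deviations about the known mean: SS = (-2.8−1)² + (1.9−1)² + (5.2−1)² + (4.9−1)² + (0.1−1)² = 48.91.
The Normal likelihood contributes (σ²)^(−n/2) exp(−SS/(2σ²)), so the posterior is Inverse-Gamma(α + n/2, β + SS/2) = Inverse-Gamma(5.5, 32.455).
The mode of Inverse-Gamma(a, b) is b/(a+1) = 32.455/6.5 ≈ 4.993.

σ̂²_MAP = 4.993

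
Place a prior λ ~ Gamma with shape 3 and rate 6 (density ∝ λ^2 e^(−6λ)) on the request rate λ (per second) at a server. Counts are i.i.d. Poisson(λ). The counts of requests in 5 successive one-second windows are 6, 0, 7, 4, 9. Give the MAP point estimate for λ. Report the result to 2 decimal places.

λ̂_MAP = 2.55

Σxᵢ = 6+0+7+4+9 = 26, with n = 5.
Posterior ∝ λ^2e^(−6λ) · λ^26e^(−5λ) = λ^28e^(−11λ), i.e. Gamma(shape=29, rate=11).
The mode of a Gamma(a, b) with a ≥ 1 (shape–rate) is (a−1)/b = 28/11 ≈ 2.55.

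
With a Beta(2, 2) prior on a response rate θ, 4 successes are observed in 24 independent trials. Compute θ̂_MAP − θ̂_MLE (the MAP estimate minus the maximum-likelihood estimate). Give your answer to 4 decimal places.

MAP − MLE = 0.0256

Posterior is Beta(6, 22); MAP = (6−1)/(28−2) = 5/26 ≈ 0.19231.
MLE ignores the prior: θ̂_MLE = k/n = 4/24 ≈ 0.16667.
Difference = 5/26 − 4/24 = 1/39 ≈ 0.0256.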